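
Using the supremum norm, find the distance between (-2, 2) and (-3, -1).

max(|x_i - y_i|) = max(|-2 - (-3)|, |2 - (-1)|) = max(1, 3) = 3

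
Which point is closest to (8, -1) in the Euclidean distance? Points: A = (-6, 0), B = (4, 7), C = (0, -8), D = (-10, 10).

Distances: d(A) ≈ 14.0357, d(B) ≈ 8.9443, d(C) ≈ 10.6301, d(D) ≈ 21.095. Nearest: B = (4, 7) with distance 8.9443.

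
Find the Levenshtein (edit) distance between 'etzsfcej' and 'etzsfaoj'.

Let D[i][j] be the edit distance between the first i characters of 'etzsfcej' and the first j characters of 'etzsfaoj', with D[i][0] = i, D[0][j] = j, and D[i][j] = D[i-1][j-1] if the characters match, else 1 + min(D[i-1][j], D[i][j-1], D[i-1][j-1]). Filling the table (rows: prefixes of 'etzsfcej', columns: prefixes of 'etzsfaoj'):
     ε  e  t  z  s  f  a  o  j
  ε  0  1  2  3  4  5  6  7  8
  e  1  0  1  2  3  4  5  6  7
  t  2  1  0  1  2  3  4  5  6
  z  3  2  1  0  1  2  3  4  5
  s  4  3  2  1  0  1  2  3  4
  f  5  4  3  2  1  0  1  2  3
  c  6  5  4  3  2  1  1  2  3
  e  7  6  5  4  3  2  2  2  3
  j  8  7  6  5  4  3  3  3  2
The bottom-right entry gives D[8][8] = 2, so no sequence of fewer than 2 edits works. Backtracking through the table gives one optimal edit sequence (2 edits):
  etzsfcej → etzsfaej (sub c→a @6)
  etzsfaej → etzsfaoj (sub e→o @7)
Edit distance = 2.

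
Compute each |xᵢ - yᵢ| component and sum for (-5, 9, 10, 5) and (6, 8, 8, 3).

Σ|x_i - y_i| = |-5 - 6| + |9 - 8| + |10 - 8| + |5 - 3| = 11 + 1 + 2 + 2 = 16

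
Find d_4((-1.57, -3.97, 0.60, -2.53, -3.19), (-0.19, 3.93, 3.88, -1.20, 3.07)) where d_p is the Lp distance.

(Σ|x_i - y_i|^4)^(1/4) = (|-1.57 - (-0.19)|^4 + |-3.97 - 3.93|^4 + |0.6 - 3.88|^4 + |-2.53 - (-1.2)|^4 + |-3.19 - 3.07|^4)^(1/4)
= (1.38^4 + 7.9^4 + 3.28^4 + 1.33^4 + 6.26^4)^(1/4) ≈ (3.6267 + 3895.0081 + 115.7432 + 3.129 + 1535.668)^(1/4) = (5553.175)^(1/4) ≈ 8.6325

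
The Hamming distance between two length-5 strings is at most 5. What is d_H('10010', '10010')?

Differing positions: none. Hamming distance = 0. The maximum possible Hamming distance for length-5 strings is 5, so d_H/5 = 0/5 = 0.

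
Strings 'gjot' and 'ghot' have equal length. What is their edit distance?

Let D[i][j] be the edit distance between the first i characters of 'gjot' and the first j characters of 'ghot', with D[i][0] = i, D[0][j] = j, and D[i][j] = D[i-1][j-1] if the characters match, else 1 + min(D[i-1][j], D[i][j-1], D[i-1][j-1]). Filling the table (rows: prefixes of 'gjot', columns: prefixes of 'ghot'):
     ε  g  h  o  t
  ε  0  1  2  3  4
  g  1  0  1  2  3
  j  2  1  1  2  3
  o  3  2  2  1  2
  t  4  3  3  2  1
The bottom-right entry gives D[4][4] = 1, so no sequence of fewer than 1 edit works. Backtracking through the table gives one optimal edit sequence (1 edit):
  gjot → ghot (sub j→h @2)
Edit distance = 1.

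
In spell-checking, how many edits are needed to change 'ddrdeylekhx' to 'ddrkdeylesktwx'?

Let D[i][j] be the edit distance between the first i characters of 'ddrdeylekhx' and the first j characters of 'ddrkdeylesktwx', with D[i][0] = i, D[0][j] = j, and D[i][j] = D[i-1][j-1] if the characters match, else 1 + min(D[i-1][j], D[i][j-1], D[i-1][j-1]). Filling the table (rows: prefixes of 'ddrdeylekhx', columns: prefixes of 'ddrkdeylesktwx'):
     ε  d  d  r  k  d  e  y  l  e  s  k  t  w  x
  ε  0  1  2  3  4  5  6  7  8  9 10 11 12 13 14
  d  1  0  1  2  3  4  5  6  7  8  9 10 11 12 13
  d  2  1  0  1  2  3  4  5  6  7  8  9 10 11 12
  r  3  2  1  0  1  2  3  4  5  6  7  8  9 10 11
  d  4  3  2  1  1  1  2  3  4  5  6  7  8  9 10
  e  5  4  3  2  2  2  1  2  3  4  5  6  7  8  9
  y  6  5  4  3  3  3  2  1  2  3  4  5  6  7  8
  l  7  6  5  4  4  4  3  2  1  2  3  4  5  6  7
  e  8  7  6  5  5  5  4  3  2  1  2  3  4  5  6
  k  9  8  7  6  5  6  5  4  3  2  2  2  3  4  5
  h 10  9  8  7  6  6  6  5  4  3  3  3  3  4  5
  x 11 10  9  8  7  7  7  6  5  4  4  4  4  4  4
The bottom-right entry gives D[11][14] = 4, so no sequence of fewer than 4 edits works. Backtracking through the table gives one optimal edit sequence (4 edits):
  ddrdeylekhx → ddrkdeylekhx (ins k @4)
  ddrkdeylekhx → ddrkdeyleskhx (ins s @10)
  ddrkdeyleskhx → ddrkdeyleskthx (ins t @12)
  ddrkdeyleskthx → ddrkdeylesktwx (sub h→w @13)
Edit distance = 4.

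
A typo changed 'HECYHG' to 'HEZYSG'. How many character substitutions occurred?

Differing positions: 3, 5. Hamming distance = 2.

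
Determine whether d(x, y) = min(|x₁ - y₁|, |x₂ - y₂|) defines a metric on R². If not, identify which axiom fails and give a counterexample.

No. d fails identity of indiscernibles: take x = (5, 0) and y = (5, 3). Then d(x,y) = min(|5 - 5|, |0 - 3|) = min(0, 3) = 0, yet x ≠ y.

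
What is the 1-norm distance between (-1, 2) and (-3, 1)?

Σ|x_i - y_i| = |-1 - (-3)| + |2 - 1| = 2 + 1 = 3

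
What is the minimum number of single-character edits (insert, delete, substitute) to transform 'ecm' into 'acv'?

Let D[i][j] be the edit distance between the first i characters of 'ecm' and the first j characters of 'acv', with D[i][0] = i, D[0][j] = j, and D[i][j] = D[i-1][j-1] if the characters match, else 1 + min(D[i-1][j], D[i][j-1], D[i-1][j-1]). Filling the table (rows: prefixes of 'ecm', columns: prefixes of 'acv'):
     ε  a  c  v
  ε  0  1  2  3
  e  1  1  2  3
  c  2  2  1  2
  m  3  3  2  2
The bottom-right entry gives D[3][3] = 2, so no sequence of fewer than 2 edits works. Backtracking through the table gives one optimal edit sequence (2 edits):
  ecm → acm (sub e→a @1)
  acm → acv (sub m→v @3)
Edit distance = 2.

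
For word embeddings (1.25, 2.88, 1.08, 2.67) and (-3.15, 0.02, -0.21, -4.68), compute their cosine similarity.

With u = (1.25, 2.88, 1.08, 2.67), v = (-3.15, 0.02, -0.21, -4.68):
u·v = 1.25·(-3.15) + 2.88·0.02 + 1.08·(-0.21) + 2.67·(-4.68) = (-3.9375) + 0.0576 + (-0.2268) + (-12.4956) = -16.6023.
|u| = √(1.25² + 2.88² + 1.08² + 2.67²) = √(1.5625 + 8.2944 + 1.1664 + 7.1289) = √18.1522, |v| = √((-3.15)² + 0.02² + (-0.21)² + (-4.68)²) = √(9.9225 + 0.0004 + 0.0441 + 21.9024) = √31.8694.
cos θ = (u·v)/(|u||v|) = -16.6023/(√18.1522·√31.8694) ≈ -0.6903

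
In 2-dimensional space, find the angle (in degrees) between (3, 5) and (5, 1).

With u = (3, 5), v = (5, 1):
u·v = 3·5 + 5·1 = 15 + 5 = 20.
|u| = √(3² + 5²) = √34, |v| = √(5² + 1²) = √26, so |u||v| = √(34·26) = √884.
cos θ = (u·v)/(|u||v|) = 20/√884 ≈ 0.672673
θ = arccos(0.672673) ≈ 47.73°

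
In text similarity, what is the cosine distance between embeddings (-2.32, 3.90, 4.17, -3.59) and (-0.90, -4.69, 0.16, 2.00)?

With u = (-2.32, 3.90, 4.17, -3.59), v = (-0.90, -4.69, 0.16, 2.00):
u·v = (-2.32)·(-0.9) + 3.9·(-4.69) + 4.17·0.16 + (-3.59)·2 = 2.088 + (-18.291) + 0.6672 + (-7.18) = -22.7158.
|u| = √((-2.32)² + 3.9² + 4.17² + (-3.59)²) = √(5.3824 + 15.21 + 17.3889 + 12.8881) = √50.8694, |v| = √((-0.9)² + (-4.69)² + 0.16² + 2²) = √(0.81 + 21.9961 + 0.0256 + 4) = √26.8317.
cos θ = (u·v)/(|u||v|) = -22.7158/(√50.8694·√26.8317) ≈ -0.6149
Cosine distance = 1 - cos θ ≈ 1 - (-0.6149) = 1.6149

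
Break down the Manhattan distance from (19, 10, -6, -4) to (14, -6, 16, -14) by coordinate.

Σ|x_i - y_i| = |19 - 14| + |10 - (-6)| + |-6 - 16| + |-4 - (-14)| = 5 + 16 + 22 + 10 = 53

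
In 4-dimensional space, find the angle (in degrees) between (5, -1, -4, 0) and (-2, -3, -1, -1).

With u = (5, -1, -4, 0), v = (-2, -3, -1, -1):
u·v = 5·(-2) + (-1)·(-3) + (-4)·(-1) + 0·(-1) = (-10) + 3 + 4 + 0 = -3.
|u| = √(5² + (-1)² + (-4)² + 0²) = √42, |v| = √((-2)² + (-3)² + (-1)² + (-1)²) = √15, so |u||v| = √(42·15) = √630.
cos θ = (u·v)/(|u||v|) = -3/√630 ≈ -0.119523
θ = arccos(-0.119523) ≈ 96.86°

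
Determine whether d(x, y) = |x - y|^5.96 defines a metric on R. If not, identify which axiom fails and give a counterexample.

No. d(x,y) = |x-y|^5.96 fails the triangle inequality since p = 5.96 > 1. Counterexample: x = -5, y = -4, z = 8. d(x,z) = |-5 - 8|^5.96 = 13^5.96 ≈ 4356145.5252, but d(x,y) + d(y,z) = 1^5.96 + 12^5.96 ≈ 1 + 2703461.732 = 2703462.732. Since 4356145.5252 > 2703462.732, the triangle inequality is violated.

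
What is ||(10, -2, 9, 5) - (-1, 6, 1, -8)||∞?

max(|x_i - y_i|) = max(|10 - (-1)|, |-2 - 6|, |9 - 1|, |5 - (-8)|) = max(11, 8, 8, 13) = 13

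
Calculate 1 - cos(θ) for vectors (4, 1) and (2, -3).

With u = (4, 1), v = (2, -3):
u·v = 4·2 + 1·(-3) = 8 + (-3) = 5.
|u| = √(4² + 1²) = √17, |v| = √(2² + (-3)²) = √13, so |u||v| = √(17·13) = √221.
cos θ = (u·v)/(|u||v|) = 5/√221 ≈ 0.3363
Cosine distance = 1 - cos θ ≈ 1 - 0.3363 = 0.6637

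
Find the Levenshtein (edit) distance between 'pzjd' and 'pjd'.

Let D[i][j] be the edit distance between the first i characters of 'pzjd' and the first j characters of 'pjd', with D[i][0] = i, D[0][j] = j, and D[i][j] = D[i-1][j-1] if the characters match, else 1 + min(D[i-1][j], D[i][j-1], D[i-1][j-1]). Filling the table (rows: prefixes of 'pzjd', columns: prefixes of 'pjd'):
     ε  p  j  d
  ε  0  1  2  3
  p  1  0  1  2
  z  2  1  1  2
  j  3  2  1  2
  d  4  3  2  1
The bottom-right entry gives D[4][3] = 1, so no sequence of fewer than 1 edit works. Backtracking through the table gives one optimal edit sequence (1 edit):
  pzjd → pjd (del z @2)
Edit distance = 1.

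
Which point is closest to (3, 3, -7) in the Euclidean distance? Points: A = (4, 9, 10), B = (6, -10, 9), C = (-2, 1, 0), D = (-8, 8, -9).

Distances: d(A) ≈ 18.0555, d(B) ≈ 20.8327, d(C) ≈ 8.8318, d(D) ≈ 12.2474. Nearest: C = (-2, 1, 0) with distance 8.8318.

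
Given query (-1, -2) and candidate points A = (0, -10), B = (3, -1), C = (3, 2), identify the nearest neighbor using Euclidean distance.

Distances: d(A) ≈ 8.0623, d(B) ≈ 4.1231, d(C) ≈ 5.6569. Nearest: B = (3, -1) with distance 4.1231.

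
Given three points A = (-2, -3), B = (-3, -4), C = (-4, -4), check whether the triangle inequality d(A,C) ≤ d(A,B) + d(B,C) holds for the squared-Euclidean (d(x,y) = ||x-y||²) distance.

d(A,B) = 1² + 1² = 2, d(B,C) = 1² + 0² = 1, d(A,C) = 2² + 1² = 5.
d(A,C) = 5 > 2 + 1 = 3. Triangle inequality is VIOLATED. (Squared-Euclidean is not a metric — this is a counterexample.)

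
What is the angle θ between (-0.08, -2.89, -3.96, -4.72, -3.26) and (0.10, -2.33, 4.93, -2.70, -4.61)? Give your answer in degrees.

With u = (-0.08, -2.89, -3.96, -4.72, -3.26), v = (0.10, -2.33, 4.93, -2.70, -4.61):
u·v = (-0.08)·0.1 + (-2.89)·(-2.33) + (-3.96)·4.93 + (-4.72)·(-2.7) + (-3.26)·(-4.61) = (-0.008) + 6.7337 + (-19.5228) + 12.744 + 15.0286 = 14.9755.
|u| = √((-0.08)² + (-2.89)² + (-3.96)² + (-4.72)² + (-3.26)²) = √(0.0064 + 8.3521 + 15.6816 + 22.2784 + 10.6276) = √56.9461, |v| = √(0.1² + (-2.33)² + 4.93² + (-2.7)² + (-4.61)²) = √(0.01 + 5.4289 + 24.3049 + 7.29 + 21.2521) = √58.2859.
cos θ = (u·v)/(|u||v|) = 14.9755/(√56.9461·√58.2859) ≈ 0.259937
θ = arccos(0.259937) ≈ 74.93°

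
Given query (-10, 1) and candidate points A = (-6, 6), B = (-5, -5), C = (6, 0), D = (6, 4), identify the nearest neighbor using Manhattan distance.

Distances: d(A) = 9, d(B) = 11, d(C) = 17, d(D) = 19. Nearest: A = (-6, 6) with distance 9.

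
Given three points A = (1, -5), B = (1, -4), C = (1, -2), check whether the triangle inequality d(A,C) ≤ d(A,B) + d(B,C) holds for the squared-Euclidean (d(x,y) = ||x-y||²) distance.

d(A,B) = 0² + 1² = 1, d(B,C) = 0² + 2² = 4, d(A,C) = 0² + 3² = 9.
d(A,C) = 9 > 1 + 4 = 5. Triangle inequality is VIOLATED. (Squared-Euclidean is not a metric — this is a counterexample.)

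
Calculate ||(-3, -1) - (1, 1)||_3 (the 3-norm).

(Σ|x_i - y_i|^3)^(1/3) = (|-3 - 1|^3 + |-1 - 1|^3)^(1/3)
= (4^3 + 2^3)^(1/3) = (64 + 8)^(1/3) = (72)^(1/3) ≈ 4.1602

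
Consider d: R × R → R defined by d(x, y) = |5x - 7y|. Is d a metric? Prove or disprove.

No. d fails symmetry: d(1, 3) = |5·1 - 7·3| = |-16| = 16, but d(3, 1) = |5·3 - 7·1| = |8| = 8. Since 16 ≠ 8, d(x,y) ≠ d(y,x) in general.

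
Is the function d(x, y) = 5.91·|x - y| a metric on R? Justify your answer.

Yes. Since |x - y| is a metric on R and 5.91 > 0, the positive scalar multiple 5.91·|x - y| is also a metric: scaling by a positive constant preserves non-negativity, identity (d=0 ⟺ |x-y|=0 ⟺ x=y), symmetry, and the triangle inequality.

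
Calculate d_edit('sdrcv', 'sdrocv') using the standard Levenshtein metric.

Let D[i][j] be the edit distance between the first i characters of 'sdrcv' and the first j characters of 'sdrocv', with D[i][0] = i, D[0][j] = j, and D[i][j] = D[i-1][j-1] if the characters match, else 1 + min(D[i-1][j], D[i][j-1], D[i-1][j-1]). Filling the table (rows: prefixes of 'sdrcv', columns: prefixes of 'sdrocv'):
     ε  s  d  r  o  c  v
  ε  0  1  2  3  4  5  6
  s  1  0  1  2  3  4  5
  d  2  1  0  1  2  3  4
  r  3  2  1  0  1  2  3
  c  4  3  2  1  1  1  2
  v  5  4  3  2  2  2  1
The bottom-right entry gives D[5][6] = 1, so no sequence of fewer than 1 edit works. Backtracking through the table gives one optimal edit sequence (1 edit):
  sdrcv → sdrocv (ins o @4)
Edit distance = 1.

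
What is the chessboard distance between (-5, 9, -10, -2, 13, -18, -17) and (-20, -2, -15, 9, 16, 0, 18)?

max(|x_i - y_i|) = max(|-5 - (-20)|, |9 - (-2)|, |-10 - (-15)|, |-2 - 9|, |13 - 16|, |-18 - 0|, |-17 - 18|) = max(15, 11, 5, 11, 3, 18, 35) = 35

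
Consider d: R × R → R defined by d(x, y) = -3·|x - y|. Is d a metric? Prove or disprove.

No. With c = -3 < 0, d fails non-negativity: d(8, 10) = -3·|8 - 10| = -3·2 = -6 < 0.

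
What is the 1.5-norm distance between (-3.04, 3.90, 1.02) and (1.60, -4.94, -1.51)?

(Σ|x_i - y_i|^1.5)^(1/1.5) = (|-3.04 - 1.6|^1.5 + |3.9 - (-4.94)|^1.5 + |1.02 - (-1.51)|^1.5)^(1/1.5)
= (4.64^1.5 + 8.84^1.5 + 2.53^1.5)^(1/1.5) ≈ (9.9949 + 26.2832 + 4.0242)^(1/1.5) = (40.3023)^(1/1.5) ≈ 11.7549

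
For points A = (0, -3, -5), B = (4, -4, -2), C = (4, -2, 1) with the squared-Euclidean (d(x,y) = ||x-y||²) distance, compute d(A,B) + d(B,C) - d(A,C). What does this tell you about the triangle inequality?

d(A,B) = 4² + 1² + 3² = 26, d(B,C) = 0² + 2² + 3² = 13, d(A,C) = 4² + 1² + 6² = 53.
d(A,B) + d(B,C) - d(A,C) = 26 + 13 - 53 = 39 - 53 = -14. This is < 0, so the triangle inequality FAILS for these points (squared-Euclidean is not a metric).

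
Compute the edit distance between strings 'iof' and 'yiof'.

Let D[i][j] be the edit distance between the first i characters of 'iof' and the first j characters of 'yiof', with D[i][0] = i, D[0][j] = j, and D[i][j] = D[i-1][j-1] if the characters match, else 1 + min(D[i-1][j], D[i][j-1], D[i-1][j-1]). Filling the table (rows: prefixes of 'iof', columns: prefixes of 'yiof'):
     ε  y  i  o  f
  ε  0  1  2  3  4
  i  1  1  1  2  3
  o  2  2  2  1  2
  f  3  3  3  2  1
The bottom-right entry gives D[3][4] = 1, so no sequence of fewer than 1 edit works. Backtracking through the table gives one optimal edit sequence (1 edit):
  iof → yiof (ins y @1)
Edit distance = 1.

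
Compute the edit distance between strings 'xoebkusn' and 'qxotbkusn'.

Let D[i][j] be the edit distance between the first i characters of 'xoebkusn' and the first j characters of 'qxotbkusn', with D[i][0] = i, D[0][j] = j, and D[i][j] = D[i-1][j-1] if the characters match, else 1 + min(D[i-1][j], D[i][j-1], D[i-1][j-1]). Filling the table (rows: prefixes of 'xoebkusn', columns: prefixes of 'qxotbkusn'):
     ε  q  x  o  t  b  k  u  s  n
  ε  0  1  2  3  4  5  6  7  8  9
  x  1  1  1  2  3  4  5  6  7  8
  o  2  2  2  1  2  3  4  5  6  7
  e  3  3  3  2  2  3  4  5  6  7
  b  4  4  4  3  3  2  3  4  5  6
  k  5  5  5  4  4  3  2  3  4  5
  u  6  6  6  5  5  4  3  2  3  4
  s  7  7  7  6  6  5  4  3  2  3
  n  8  8  8  7  7  6  5  4  3  2
The bottom-right entry gives D[8][9] = 2, so no sequence of fewer than 2 edits works. Backtracking through the table gives one optimal edit sequence (2 edits):
  xoebkusn → qxoebkusn (ins q @1)
  qxoebkusn → qxotbkusn (sub e→t @4)
Edit distance = 2.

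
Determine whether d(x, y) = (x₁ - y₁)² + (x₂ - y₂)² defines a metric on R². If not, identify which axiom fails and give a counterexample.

No. The squared Euclidean distance fails the triangle inequality. Counterexample: x = (0, 0), y = (1, 1), z = (2, 2). d(x,z) = 2² + 2² = 8, but d(x,y) + d(y,z) = (1² + 1²) + (1² + 1²) = 2 + 2 = 4. Since 8 > 4, the triangle inequality is violated. (Note: √d, the ordinary Euclidean distance, IS a metric.)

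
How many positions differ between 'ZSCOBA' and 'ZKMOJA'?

Differing positions: 2, 3, 5. Hamming distance = 3.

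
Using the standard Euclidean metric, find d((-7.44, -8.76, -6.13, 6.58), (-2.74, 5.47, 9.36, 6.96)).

√(Σ(x_i - y_i)²) = √((-7.44 - (-2.74))² + (-8.76 - 5.47)² + (-6.13 - 9.36)² + (6.58 - 6.96)²)
= √((-4.7)² + (-14.23)² + (-15.49)² + (-0.38)²) = √(22.09 + 202.4929 + 239.9401 + 0.1444) = √464.6674 ≈ 21.5561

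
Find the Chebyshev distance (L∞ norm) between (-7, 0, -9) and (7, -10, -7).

max(|x_i - y_i|) = max(|-7 - 7|, |0 - (-10)|, |-9 - (-7)|) = max(14, 10, 2) = 14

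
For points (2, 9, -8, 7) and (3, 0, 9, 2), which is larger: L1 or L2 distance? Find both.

L1 = |2 - 3| + |9 - 0| + |-8 - 9| + |7 - 2| = 1 + 9 + 17 + 5 = 32
L2 = √(1² + 9² + 17² + 5²) = √396 ≈ 19.8997
L1 ≥ L2 always (equality iff movement is along one axis); L1 > L2 here.
Ratio L1/L2 = 32/√396 ≈ 1.6081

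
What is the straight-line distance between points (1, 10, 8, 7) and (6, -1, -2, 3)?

√(Σ(x_i - y_i)²) = √((1 - 6)² + (10 - (-1))² + (8 - (-2))² + (7 - 3)²)
= √((-5)² + 11² + 10² + 4²) = √(25 + 121 + 100 + 16) = √262 ≈ 16.1864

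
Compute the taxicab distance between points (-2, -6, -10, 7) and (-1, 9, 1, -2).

Σ|x_i - y_i| = |-2 - (-1)| + |-6 - 9| + |-10 - 1| + |7 - (-2)| = 1 + 15 + 11 + 9 = 36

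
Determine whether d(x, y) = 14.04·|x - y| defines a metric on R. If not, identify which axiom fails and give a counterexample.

Yes. Since |x - y| is a metric on R and 14.04 > 0, the positive scalar multiple 14.04·|x - y| is also a metric: scaling by a positive constant preserves non-negativity, identity (d=0 ⟺ |x-y|=0 ⟺ x=y), symmetry, and the triangle inequality.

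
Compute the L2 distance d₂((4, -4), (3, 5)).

√(Σ(x_i - y_i)²) = √((4 - 3)² + (-4 - 5)²)
= √(1² + (-9)²) = √(1 + 81) = √82 ≈ 9.0554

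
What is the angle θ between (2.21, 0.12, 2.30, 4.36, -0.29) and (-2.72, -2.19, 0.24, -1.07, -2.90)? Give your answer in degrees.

With u = (2.21, 0.12, 2.30, 4.36, -0.29), v = (-2.72, -2.19, 0.24, -1.07, -2.90):
u·v = 2.21·(-2.72) + 0.12·(-2.19) + 2.3·0.24 + 4.36·(-1.07) + (-0.29)·(-2.9) = (-6.0112) + (-0.2628) + 0.552 + (-4.6652) + 0.841 = -9.5462.
|u| = √(2.21² + 0.12² + 2.3² + 4.36² + (-0.29)²) = √(4.8841 + 0.0144 + 5.29 + 19.0096 + 0.0841) = √29.2822, |v| = √((-2.72)² + (-2.19)² + 0.24² + (-1.07)² + (-2.9)²) = √(7.3984 + 4.7961 + 0.0576 + 1.1449 + 8.41) = √21.807.
cos θ = (u·v)/(|u||v|) = -9.5462/(√29.2822·√21.807) ≈ -0.377773
θ = arccos(-0.377773) ≈ 112.2°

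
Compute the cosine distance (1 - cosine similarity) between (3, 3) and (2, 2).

With u = (3, 3), v = (2, 2):
u·v = 3·2 + 3·2 = 6 + 6 = 12.
|u| = √(3² + 3²) = √18, |v| = √(2² + 2²) = √8, so |u||v| = √(18·8) = √144 = 12.
cos θ = (u·v)/(|u||v|) = 12/12 = 1
Cosine distance = 1 - cos θ = 1 - 1 = 0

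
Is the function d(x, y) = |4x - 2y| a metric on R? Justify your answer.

No. d fails symmetry: d(5, 4) = |4·5 - 2·4| = |12| = 12, but d(4, 5) = |4·4 - 2·5| = |6| = 6. Since 12 ≠ 6, d(x,y) ≠ d(y,x) in general.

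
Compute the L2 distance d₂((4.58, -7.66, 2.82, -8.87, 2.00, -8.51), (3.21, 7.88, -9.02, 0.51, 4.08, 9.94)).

√(Σ(x_i - y_i)²) = √((4.58 - 3.21)² + (-7.66 - 7.88)² + (2.82 - (-9.02))² + (-8.87 - 0.51)² + (2 - 4.08)² + (-8.51 - 9.94)²)
= √(1.37² + (-15.54)² + 11.84² + (-9.38)² + (-2.08)² + (-18.45)²) = √(1.8769 + 241.4916 + 140.1856 + 87.9844 + 4.3264 + 340.4025) = √816.2674 ≈ 28.5704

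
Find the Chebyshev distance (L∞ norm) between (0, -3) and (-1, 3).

max(|x_i - y_i|) = max(|0 - (-1)|, |-3 - 3|) = max(1, 6) = 6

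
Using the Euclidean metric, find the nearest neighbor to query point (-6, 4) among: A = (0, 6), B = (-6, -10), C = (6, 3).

Distances: d(A) ≈ 6.3246, d(B) = 14, d(C) ≈ 12.0416. Nearest: A = (0, 6) with distance 6.3246.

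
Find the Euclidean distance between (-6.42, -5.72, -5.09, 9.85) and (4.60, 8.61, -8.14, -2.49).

√(Σ(x_i - y_i)²) = √((-6.42 - 4.6)² + (-5.72 - 8.61)² + (-5.09 - (-8.14))² + (9.85 - (-2.49))²)
= √((-11.02)² + (-14.33)² + 3.05² + 12.34²) = √(121.4404 + 205.3489 + 9.3025 + 152.2756) = √488.3674 ≈ 22.099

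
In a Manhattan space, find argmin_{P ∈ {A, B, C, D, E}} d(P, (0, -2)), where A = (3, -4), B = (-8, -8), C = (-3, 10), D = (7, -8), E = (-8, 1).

Distances: d(A) = 5, d(B) = 14, d(C) = 15, d(D) = 13, d(E) = 11. Nearest: A = (3, -4) with distance 5.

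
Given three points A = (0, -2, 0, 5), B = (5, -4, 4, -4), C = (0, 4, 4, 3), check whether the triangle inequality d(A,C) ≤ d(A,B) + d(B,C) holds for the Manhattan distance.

d(A,B) = 5 + 2 + 4 + 9 = 20, d(B,C) = 5 + 8 + 0 + 7 = 20, d(A,C) = 0 + 6 + 4 + 2 = 12.
d(A,C) = 12 ≤ 20 + 20 = 40. Triangle inequality is satisfied.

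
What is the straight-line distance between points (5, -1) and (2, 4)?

√(Σ(x_i - y_i)²) = √((5 - 2)² + (-1 - 4)²)
= √(3² + (-5)²) = √(9 + 25) = √34 ≈ 5.831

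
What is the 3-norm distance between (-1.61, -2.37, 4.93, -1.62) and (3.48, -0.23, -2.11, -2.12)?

(Σ|x_i - y_i|^3)^(1/3) = (|-1.61 - 3.48|^3 + |-2.37 - (-0.23)|^3 + |4.93 - (-2.11)|^3 + |-1.62 - (-2.12)|^3)^(1/3)
= (5.09^3 + 2.14^3 + 7.04^3 + 0.5^3)^(1/3) ≈ (131.8722 + 9.8003 + 348.9137 + 0.125)^(1/3) = (490.7112)^(1/3) ≈ 7.8875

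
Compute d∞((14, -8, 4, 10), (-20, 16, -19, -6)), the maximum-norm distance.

max(|x_i - y_i|) = max(|14 - (-20)|, |-8 - 16|, |4 - (-19)|, |10 - (-6)|) = max(34, 24, 23, 16) = 34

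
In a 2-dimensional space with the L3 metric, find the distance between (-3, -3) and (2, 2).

(Σ|x_i - y_i|^3)^(1/3) = (|-3 - 2|^3 + |-3 - 2|^3)^(1/3)
= (5^3 + 5^3)^(1/3) = (125 + 125)^(1/3) = (250)^(1/3) ≈ 6.2996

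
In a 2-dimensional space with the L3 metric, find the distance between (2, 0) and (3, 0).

(Σ|x_i - y_i|^3)^(1/3) = (|2 - 3|^3 + |0 - 0|^3)^(1/3)
= (1^3 + 0^3)^(1/3) = (1 + 0)^(1/3) = (1)^(1/3) = 1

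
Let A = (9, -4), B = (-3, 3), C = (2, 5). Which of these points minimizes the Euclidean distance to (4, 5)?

Distances: d(A) ≈ 10.2956, d(B) ≈ 7.2801, d(C) = 2. Nearest: C = (2, 5) with distance 2.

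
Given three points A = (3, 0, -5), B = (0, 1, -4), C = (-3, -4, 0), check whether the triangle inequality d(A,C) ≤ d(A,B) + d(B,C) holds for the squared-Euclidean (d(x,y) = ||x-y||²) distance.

d(A,B) = 3² + 1² + 1² = 11, d(B,C) = 3² + 5² + 4² = 50, d(A,C) = 6² + 4² + 5² = 77.
d(A,C) = 77 > 11 + 50 = 61. Triangle inequality is VIOLATED. (Squared-Euclidean is not a metric — this is a counterexample.)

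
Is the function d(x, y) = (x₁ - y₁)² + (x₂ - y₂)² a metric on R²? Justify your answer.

No. The squared Euclidean distance fails the triangle inequality. Counterexample: x = (0, 0), y = (1, 1), z = (2, 2). d(x,z) = 2² + 2² = 8, but d(x,y) + d(y,z) = (1² + 1²) + (1² + 1²) = 2 + 2 = 4. Since 8 > 4, the triangle inequality is violated. (Note: √d, the ordinary Euclidean distance, IS a metric.)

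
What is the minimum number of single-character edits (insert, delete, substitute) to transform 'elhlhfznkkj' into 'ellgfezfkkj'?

Let D[i][j] be the edit distance between the first i characters of 'elhlhfznkkj' and the first j characters of 'ellgfezfkkj', with D[i][0] = i, D[0][j] = j, and D[i][j] = D[i-1][j-1] if the characters match, else 1 + min(D[i-1][j], D[i][j-1], D[i-1][j-1]). Filling the table (rows: prefixes of 'elhlhfznkkj', columns: prefixes of 'ellgfezfkkj'):
     ε  e  l  l  g  f  e  z  f  k  k  j
  ε  0  1  2  3  4  5  6  7  8  9 10 11
  e  1  0  1  2  3  4  5  6  7  8  9 10
  l  2  1  0  1  2  3  4  5  6  7  8  9
  h  3  2  1  1  2  3  4  5  6  7  8  9
  l  4  3  2  1  2  3  4  5  6  7  8  9
  h  5  4  3  2  2  3  4  5  6  7  8  9
  f  6  5  4  3  3  2  3  4  5  6  7  8
  z  7  6  5  4  4  3  3  3  4  5  6  7
  n  8  7  6  5  5  4  4  4  4  5  6  7
  k  9  8  7  6  6  5  5  5  5  4  5  6
  k 10  9  8  7  7  6  6  6  6  5  4  5
  j 11 10  9  8  8  7  7  7  7  6  5  4
The bottom-right entry gives D[11][11] = 4, so no sequence of fewer than 4 edits works. Backtracking through the table gives one optimal edit sequence (4 edits):
  elhlhfznkkj → ellhfznkkj (del h @3)
  ellhfznkkj → ellgfznkkj (sub h→g @4)
  ellgfznkkj → ellgfeznkkj (ins e @6)
  ellgfeznkkj → ellgfezfkkj (sub n→f @8)
Edit distance = 4.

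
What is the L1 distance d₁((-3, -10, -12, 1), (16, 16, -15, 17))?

Σ|x_i - y_i| = |-3 - 16| + |-10 - 16| + |-12 - (-15)| + |1 - 17| = 19 + 26 + 3 + 16 = 64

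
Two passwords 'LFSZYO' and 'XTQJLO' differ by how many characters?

Differing positions: 1, 2, 3, 4, 5. Hamming distance = 5.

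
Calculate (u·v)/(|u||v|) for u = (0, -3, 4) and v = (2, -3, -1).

With u = (0, -3, 4), v = (2, -3, -1):
u·v = 0·2 + (-3)·(-3) + 4·(-1) = 0 + 9 + (-4) = 5.
|u| = √(0² + (-3)² + 4²) = √25, |v| = √(2² + (-3)² + (-1)²) = √14, so |u||v| = √(25·14) = √350.
cos θ = (u·v)/(|u||v|) = 5/√350 ≈ 0.2673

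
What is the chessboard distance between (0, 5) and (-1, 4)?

max(|x_i - y_i|) = max(|0 - (-1)|, |5 - 4|) = max(1, 1) = 1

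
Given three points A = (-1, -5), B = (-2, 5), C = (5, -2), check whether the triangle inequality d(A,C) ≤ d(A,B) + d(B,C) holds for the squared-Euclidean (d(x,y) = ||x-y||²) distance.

d(A,B) = 1² + 10² = 101, d(B,C) = 7² + 7² = 98, d(A,C) = 6² + 3² = 45.
d(A,C) = 45 ≤ 101 + 98 = 199. Triangle inequality is satisfied.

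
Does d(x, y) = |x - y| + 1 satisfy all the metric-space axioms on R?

No. d fails identity of indiscernibles (specifically d(x,x) = 0): d(1, 1) = |1 - 1| + 1 = 0 + 1 = 1 ≠ 0.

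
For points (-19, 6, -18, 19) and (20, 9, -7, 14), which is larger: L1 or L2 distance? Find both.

L1 = |-19 - 20| + |6 - 9| + |-18 - (-7)| + |19 - 14| = 39 + 3 + 11 + 5 = 58
L2 = √(39² + 3² + 11² + 5²) = √1676 ≈ 40.939
L1 ≥ L2 always (equality iff movement is along one axis); L1 > L2 here.
Ratio L1/L2 = 58/√1676 ≈ 1.4167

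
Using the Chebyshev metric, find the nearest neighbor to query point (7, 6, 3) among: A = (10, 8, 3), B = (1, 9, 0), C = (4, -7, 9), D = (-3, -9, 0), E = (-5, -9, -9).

Distances: d(A) = 3, d(B) = 6, d(C) = 13, d(D) = 15, d(E) = 15. Nearest: A = (10, 8, 3) with distance 3.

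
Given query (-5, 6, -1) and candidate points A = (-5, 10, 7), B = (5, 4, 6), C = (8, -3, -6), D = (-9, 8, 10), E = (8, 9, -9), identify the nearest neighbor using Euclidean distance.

Distances: d(A) ≈ 8.9443, d(B) ≈ 12.3693, d(C) ≈ 16.5831, d(D) ≈ 11.8743, d(E) ≈ 15.5563. Nearest: A = (-5, 10, 7) with distance 8.9443.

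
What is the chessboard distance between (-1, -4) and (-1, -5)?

max(|x_i - y_i|) = max(|-1 - (-1)|, |-4 - (-5)|) = max(0, 1) = 1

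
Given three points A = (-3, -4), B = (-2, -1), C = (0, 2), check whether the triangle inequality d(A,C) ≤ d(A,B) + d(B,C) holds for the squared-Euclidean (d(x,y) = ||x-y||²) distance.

d(A,B) = 1² + 3² = 10, d(B,C) = 2² + 3² = 13, d(A,C) = 3² + 6² = 45.
d(A,C) = 45 > 10 + 13 = 23. Triangle inequality is VIOLATED. (Squared-Euclidean is not a metric — this is a counterexample.)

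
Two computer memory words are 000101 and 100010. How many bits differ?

Differing positions: 1, 4, 5, 6. Hamming distance = 4.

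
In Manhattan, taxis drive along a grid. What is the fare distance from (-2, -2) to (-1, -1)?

Σ|x_i - y_i| = |-2 - (-1)| + |-2 - (-1)| = 1 + 1 = 2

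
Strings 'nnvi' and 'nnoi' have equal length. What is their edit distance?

Let D[i][j] be the edit distance between the first i characters of 'nnvi' and the first j characters of 'nnoi', with D[i][0] = i, D[0][j] = j, and D[i][j] = D[i-1][j-1] if the characters match, else 1 + min(D[i-1][j], D[i][j-1], D[i-1][j-1]). Filling the table (rows: prefixes of 'nnvi', columns: prefixes of 'nnoi'):
     ε  n  n  o  i
  ε  0  1  2  3  4
  n  1  0  1  2  3
  n  2  1  0  1  2
  v  3  2  1  1  2
  i  4  3  2  2  1
The bottom-right entry gives D[4][4] = 1, so no sequence of fewer than 1 edit works. Backtracking through the table gives one optimal edit sequence (1 edit):
  nnvi → nnoi (sub v→o @3)
Edit distance = 1.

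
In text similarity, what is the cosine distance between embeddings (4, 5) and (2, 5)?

With u = (4, 5), v = (2, 5):
u·v = 4·2 + 5·5 = 8 + 25 = 33.
|u| = √(4² + 5²) = √41, |v| = √(2² + 5²) = √29, so |u||v| = √(41·29) = √1189.
cos θ = (u·v)/(|u||v|) = 33/√1189 ≈ 0.957
Cosine distance = 1 - cos θ ≈ 1 - 0.957 = 0.043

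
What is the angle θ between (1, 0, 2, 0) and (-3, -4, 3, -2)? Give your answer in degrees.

With u = (1, 0, 2, 0), v = (-3, -4, 3, -2):
u·v = 1·(-3) + 0·(-4) + 2·3 + 0·(-2) = (-3) + 0 + 6 + 0 = 3.
|u| = √(1² + 0² + 2² + 0²) = √5, |v| = √((-3)² + (-4)² + 3² + (-2)²) = √38, so |u||v| = √(5·38) = √190.
cos θ = (u·v)/(|u||v|) = 3/√190 ≈ 0.217643
θ = arccos(0.217643) ≈ 77.43°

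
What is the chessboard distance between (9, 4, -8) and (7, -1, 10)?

max(|x_i - y_i|) = max(|9 - 7|, |4 - (-1)|, |-8 - 10|) = max(2, 5, 18) = 18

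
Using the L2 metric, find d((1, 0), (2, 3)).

√(Σ(x_i - y_i)²) = √((1 - 2)² + (0 - 3)²)
= √((-1)² + (-3)²) = √(1 + 9) = √10 ≈ 3.1623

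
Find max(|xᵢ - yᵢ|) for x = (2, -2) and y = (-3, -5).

max(|x_i - y_i|) = max(|2 - (-3)|, |-2 - (-5)|) = max(5, 3) = 5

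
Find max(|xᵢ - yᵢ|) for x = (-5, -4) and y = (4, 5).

max(|x_i - y_i|) = max(|-5 - 4|, |-4 - 5|) = max(9, 9) = 9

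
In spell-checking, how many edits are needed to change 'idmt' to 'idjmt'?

Let D[i][j] be the edit distance between the first i characters of 'idmt' and the first j characters of 'idjmt', with D[i][0] = i, D[0][j] = j, and D[i][j] = D[i-1][j-1] if the characters match, else 1 + min(D[i-1][j], D[i][j-1], D[i-1][j-1]). Filling the table (rows: prefixes of 'idmt', columns: prefixes of 'idjmt'):
     ε  i  d  j  m  t
  ε  0  1  2  3  4  5
  i  1  0  1  2  3  4
  d  2  1  0  1  2  3
  m  3  2  1  1  1  2
  t  4  3  2  2  2  1
The bottom-right entry gives D[4][5] = 1, so no sequence of fewer than 1 edit works. Backtracking through the table gives one optimal edit sequence (1 edit):
  idmt → idjmt (ins j @3)
Edit distance = 1.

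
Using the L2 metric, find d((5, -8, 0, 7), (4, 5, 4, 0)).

√(Σ(x_i - y_i)²) = √((5 - 4)² + (-8 - 5)² + (0 - 4)² + (7 - 0)²)
= √(1² + (-13)² + (-4)² + 7²) = √(1 + 169 + 16 + 49) = √235 ≈ 15.3297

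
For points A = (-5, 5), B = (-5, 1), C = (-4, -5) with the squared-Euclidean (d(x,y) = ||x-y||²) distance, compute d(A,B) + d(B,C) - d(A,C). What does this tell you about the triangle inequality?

d(A,B) = 0² + 4² = 16, d(B,C) = 1² + 6² = 37, d(A,C) = 1² + 10² = 101.
d(A,B) + d(B,C) - d(A,C) = 16 + 37 - 101 = 53 - 101 = -48. This is < 0, so the triangle inequality FAILS for these points (squared-Euclidean is not a metric).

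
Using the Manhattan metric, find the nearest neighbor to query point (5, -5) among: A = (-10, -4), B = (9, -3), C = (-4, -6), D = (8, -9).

Distances: d(A) = 16, d(B) = 6, d(C) = 10, d(D) = 7. Nearest: B = (9, -3) with distance 6.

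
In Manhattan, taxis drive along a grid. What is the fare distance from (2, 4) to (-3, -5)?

Σ|x_i - y_i| = |2 - (-3)| + |4 - (-5)| = 5 + 9 = 14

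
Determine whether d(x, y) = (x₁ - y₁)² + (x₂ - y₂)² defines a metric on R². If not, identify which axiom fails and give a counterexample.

No. The squared Euclidean distance fails the triangle inequality. Counterexample: x = (0, 0), y = (5, 3), z = (10, 6). d(x,z) = 10² + 6² = 136, but d(x,y) + d(y,z) = (5² + 3²) + (5² + 3²) = 34 + 34 = 68. Since 136 > 68, the triangle inequality is violated. (Note: √d, the ordinary Euclidean distance, IS a metric.)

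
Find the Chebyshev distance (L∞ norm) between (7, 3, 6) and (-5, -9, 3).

max(|x_i - y_i|) = max(|7 - (-5)|, |3 - (-9)|, |6 - 3|) = max(12, 12, 3) = 12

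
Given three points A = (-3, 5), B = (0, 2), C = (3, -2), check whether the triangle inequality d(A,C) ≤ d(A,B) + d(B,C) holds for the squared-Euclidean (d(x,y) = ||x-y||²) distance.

d(A,B) = 3² + 3² = 18, d(B,C) = 3² + 4² = 25, d(A,C) = 6² + 7² = 85.
d(A,C) = 85 > 18 + 25 = 43. Triangle inequality is VIOLATED. (Squared-Euclidean is not a metric — this is a counterexample.)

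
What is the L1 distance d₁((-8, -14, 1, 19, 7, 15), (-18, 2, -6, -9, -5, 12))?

Σ|x_i - y_i| = |-8 - (-18)| + |-14 - 2| + |1 - (-6)| + |19 - (-9)| + |7 - (-5)| + |15 - 12| = 10 + 16 + 7 + 28 + 12 + 3 = 76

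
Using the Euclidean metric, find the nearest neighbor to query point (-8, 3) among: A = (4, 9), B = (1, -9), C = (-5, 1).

Distances: d(A) ≈ 13.4164, d(B) = 15, d(C) ≈ 3.6056. Nearest: C = (-5, 1) with distance 3.6056.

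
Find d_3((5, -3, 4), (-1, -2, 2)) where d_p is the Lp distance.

(Σ|x_i - y_i|^3)^(1/3) = (|5 - (-1)|^3 + |-3 - (-2)|^3 + |4 - 2|^3)^(1/3)
= (6^3 + 1^3 + 2^3)^(1/3) = (216 + 1 + 8)^(1/3) = (225)^(1/3) ≈ 6.0822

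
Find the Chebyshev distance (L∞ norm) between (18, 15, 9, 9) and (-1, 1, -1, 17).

max(|x_i - y_i|) = max(|18 - (-1)|, |15 - 1|, |9 - (-1)|, |9 - 17|) = max(19, 14, 10, 8) = 19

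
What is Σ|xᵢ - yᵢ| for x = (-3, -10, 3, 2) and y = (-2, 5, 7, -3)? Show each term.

Σ|x_i - y_i| = |-3 - (-2)| + |-10 - 5| + |3 - 7| + |2 - (-3)| = 1 + 15 + 4 + 5 = 25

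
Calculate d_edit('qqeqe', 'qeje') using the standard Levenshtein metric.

Let D[i][j] be the edit distance between the first i characters of 'qqeqe' and the first j characters of 'qeje', with D[i][0] = i, D[0][j] = j, and D[i][j] = D[i-1][j-1] if the characters match, else 1 + min(D[i-1][j], D[i][j-1], D[i-1][j-1]). Filling the table (rows: prefixes of 'qqeqe', columns: prefixes of 'qeje'):
     ε  q  e  j  e
  ε  0  1  2  3  4
  q  1  0  1  2  3
  q  2  1  1  2  3
  e  3  2  1  2  2
  q  4  3  2  2  3
  e  5  4  3  3  2
The bottom-right entry gives D[5][4] = 2, so no sequence of fewer than 2 edits works. Backtracking through the table gives one optimal edit sequence (2 edits):
  qqeqe → qeqe (del q @1)
  qeqe → qeje (sub q→j @3)
Edit distance = 2.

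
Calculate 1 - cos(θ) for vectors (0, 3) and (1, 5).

With u = (0, 3), v = (1, 5):
u·v = 0·1 + 3·5 = 0 + 15 = 15.
|u| = √(0² + 3²) = √9, |v| = √(1² + 5²) = √26, so |u||v| = √(9·26) = √234.
cos θ = (u·v)/(|u||v|) = 15/√234 ≈ 0.9806
Cosine distance = 1 - cos θ ≈ 1 - 0.9806 = 0.0194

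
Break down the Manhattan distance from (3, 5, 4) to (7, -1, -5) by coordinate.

Σ|x_i - y_i| = |3 - 7| + |5 - (-1)| + |4 - (-5)| = 4 + 6 + 9 = 19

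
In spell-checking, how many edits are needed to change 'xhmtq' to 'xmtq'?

Let D[i][j] be the edit distance between the first i characters of 'xhmtq' and the first j characters of 'xmtq', with D[i][0] = i, D[0][j] = j, and D[i][j] = D[i-1][j-1] if the characters match, else 1 + min(D[i-1][j], D[i][j-1], D[i-1][j-1]). Filling the table (rows: prefixes of 'xhmtq', columns: prefixes of 'xmtq'):
     ε  x  m  t  q
  ε  0  1  2  3  4
  x  1  0  1  2  3
  h  2  1  1  2  3
  m  3  2  1  2  3
  t  4  3  2  1  2
  q  5  4  3  2  1
The bottom-right entry gives D[5][4] = 1, so no sequence of fewer than 1 edit works. Backtracking through the table gives one optimal edit sequence (1 edit):
  xhmtq → xmtq (del h @2)
Edit distance = 1.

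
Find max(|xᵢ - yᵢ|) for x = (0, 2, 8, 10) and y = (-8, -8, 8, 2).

max(|x_i - y_i|) = max(|0 - (-8)|, |2 - (-8)|, |8 - 8|, |10 - 2|) = max(8, 10, 0, 8) = 10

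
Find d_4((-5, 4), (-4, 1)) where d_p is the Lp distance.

(Σ|x_i - y_i|^4)^(1/4) = (|-5 - (-4)|^4 + |4 - 1|^4)^(1/4)
= (1^4 + 3^4)^(1/4) = (1 + 81)^(1/4) = (82)^(1/4) ≈ 3.0092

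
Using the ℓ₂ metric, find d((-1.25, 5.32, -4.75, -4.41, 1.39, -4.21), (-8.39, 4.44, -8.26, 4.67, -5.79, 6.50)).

√(Σ(x_i - y_i)²) = √((-1.25 - (-8.39))² + (5.32 - 4.44)² + (-4.75 - (-8.26))² + (-4.41 - 4.67)² + (1.39 - (-5.79))² + (-4.21 - 6.5)²)
= √(7.14² + 0.88² + 3.51² + (-9.08)² + 7.18² + (-10.71)²) = √(50.9796 + 0.7744 + 12.3201 + 82.4464 + 51.5524 + 114.7041) = √312.777 ≈ 17.6855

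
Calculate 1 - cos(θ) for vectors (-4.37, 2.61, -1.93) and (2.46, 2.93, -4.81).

With u = (-4.37, 2.61, -1.93), v = (2.46, 2.93, -4.81):
u·v = (-4.37)·2.46 + 2.61·2.93 + (-1.93)·(-4.81) = (-10.7502) + 7.6473 + 9.2833 = 6.1804.
|u| = √((-4.37)² + 2.61² + (-1.93)²) = √(19.0969 + 6.8121 + 3.7249) = √29.6339, |v| = √(2.46² + 2.93² + (-4.81)²) = √(6.0516 + 8.5849 + 23.1361) = √37.7726.
cos θ = (u·v)/(|u||v|) = 6.1804/(√29.6339·√37.7726) ≈ 0.1847
Cosine distance = 1 - cos θ ≈ 1 - 0.1847 = 0.8153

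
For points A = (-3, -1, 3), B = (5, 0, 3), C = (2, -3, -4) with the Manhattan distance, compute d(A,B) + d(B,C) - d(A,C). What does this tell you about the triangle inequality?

d(A,B) = 8 + 1 + 0 = 9, d(B,C) = 3 + 3 + 7 = 13, d(A,C) = 5 + 2 + 7 = 14.
d(A,B) + d(B,C) - d(A,C) = 9 + 13 - 14 = 22 - 14 = 8. This is ≥ 0, so the triangle inequality holds for these points.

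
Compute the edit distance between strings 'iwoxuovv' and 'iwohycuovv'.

Let D[i][j] be the edit distance between the first i characters of 'iwoxuovv' and the first j characters of 'iwohycuovv', with D[i][0] = i, D[0][j] = j, and D[i][j] = D[i-1][j-1] if the characters match, else 1 + min(D[i-1][j], D[i][j-1], D[i-1][j-1]). Filling the table (rows: prefixes of 'iwoxuovv', columns: prefixes of 'iwohycuovv'):
     ε  i  w  o  h  y  c  u  o  v  v
  ε  0  1  2  3  4  5  6  7  8  9 10
  i  1  0  1  2  3  4  5  6  7  8  9
  w  2  1  0  1  2  3  4  5  6  7  8
  o  3  2  1  0  1  2  3  4  5  6  7
  x  4  3  2  1  1  2  3  4  5  6  7
  u  5  4  3  2  2  2  3  3  4  5  6
  o  6  5  4  3  3  3  3  4  3  4  5
  v  7  6  5  4  4  4  4  4  4  3  4
  v  8  7  6  5  5  5  5  5  5  4  3
The bottom-right entry gives D[8][10] = 3, so no sequence of fewer than 3 edits works. Backtracking through the table gives one optimal edit sequence (3 edits):
  iwoxuovv → iwohxuovv (ins h @4)
  iwohxuovv → iwohyxuovv (ins y @5)
  iwohyxuovv → iwohycuovv (sub x→c @6)
Edit distance = 3.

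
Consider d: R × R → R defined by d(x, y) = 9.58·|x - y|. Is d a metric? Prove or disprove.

Yes. Since |x - y| is a metric on R and 9.58 > 0, the positive scalar multiple 9.58·|x - y| is also a metric: scaling by a positive constant preserves non-negativity, identity (d=0 ⟺ |x-y|=0 ⟺ x=y), symmetry, and the triangle inequality.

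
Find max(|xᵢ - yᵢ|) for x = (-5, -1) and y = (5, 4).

max(|x_i - y_i|) = max(|-5 - 5|, |-1 - 4|) = max(10, 5) = 10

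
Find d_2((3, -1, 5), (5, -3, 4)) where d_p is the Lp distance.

(Σ|x_i - y_i|^2)^(1/2) = (|3 - 5|^2 + |-1 - (-3)|^2 + |5 - 4|^2)^(1/2)
= (2^2 + 2^2 + 1^2)^(1/2) = (4 + 4 + 1)^(1/2) = (9)^(1/2) = 3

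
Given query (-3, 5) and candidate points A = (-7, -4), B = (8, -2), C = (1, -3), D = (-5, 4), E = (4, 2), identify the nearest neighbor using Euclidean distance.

Distances: d(A) ≈ 9.8489, d(B) ≈ 13.0384, d(C) ≈ 8.9443, d(D) ≈ 2.2361, d(E) ≈ 7.6158. Nearest: D = (-5, 4) with distance 2.2361.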